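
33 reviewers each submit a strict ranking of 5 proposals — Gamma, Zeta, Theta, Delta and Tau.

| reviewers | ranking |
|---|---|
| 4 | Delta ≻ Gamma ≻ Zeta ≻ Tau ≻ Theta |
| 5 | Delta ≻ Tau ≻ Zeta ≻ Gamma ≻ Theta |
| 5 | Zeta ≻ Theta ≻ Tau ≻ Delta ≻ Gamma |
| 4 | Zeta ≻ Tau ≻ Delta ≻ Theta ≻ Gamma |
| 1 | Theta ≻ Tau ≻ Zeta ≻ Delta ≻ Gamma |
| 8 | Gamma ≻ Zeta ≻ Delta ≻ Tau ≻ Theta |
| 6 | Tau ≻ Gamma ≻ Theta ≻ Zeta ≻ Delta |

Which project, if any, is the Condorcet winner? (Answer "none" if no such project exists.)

Head-to-head results (33 reviewers):
Gamma vs Zeta: 4+8+6 = 18 for Gamma, 15 for Zeta — Gamma by 18–15.
Gamma vs Theta: 4+5+8+6 = 23 for Gamma, 10 for Theta — Gamma by 23–10.
Gamma vs Delta: Gamma is ranked higher on 8+6 = 14 ballots, Delta on 19. Delta wins 19–14.
Gamma–Tau: Tau 21–12.
Zeta vs Theta: Zeta preferred on 4+5+5+4+8 = 26 ballots; Zeta wins 26–7.
Zeta vs Delta: 5+4+1+8+6 = 24 for Zeta, 9 for Delta — Zeta by 24–9.
Zeta vs Tau: Zeta, 21–12.
Theta vs Delta: Delta, 21–12.
Theta–Tau: Tau 27–6.
Delta vs Tau: 17 to 16, Delta.
No project is unbeaten: Gamma loses to Delta; Zeta loses to Gamma; Theta loses to Gamma; Delta loses to Zeta; Tau loses to Zeta. In particular Gamma > Zeta > Delta > Gamma is a majority cycle — no Condorcet winner exists.

none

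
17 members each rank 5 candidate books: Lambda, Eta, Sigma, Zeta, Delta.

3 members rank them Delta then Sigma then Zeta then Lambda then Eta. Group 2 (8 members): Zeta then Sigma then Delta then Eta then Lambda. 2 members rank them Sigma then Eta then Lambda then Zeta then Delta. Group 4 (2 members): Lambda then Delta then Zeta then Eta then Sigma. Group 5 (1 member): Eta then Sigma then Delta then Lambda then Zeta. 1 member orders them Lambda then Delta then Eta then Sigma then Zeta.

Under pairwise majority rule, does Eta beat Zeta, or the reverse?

Zeta

Ballots ranking Eta above Zeta: 2 + 1 + 1 = 4.
Ballots ranking Zeta above Eta: 17 − 4 = 13.
Zeta wins the head-to-head 13–4.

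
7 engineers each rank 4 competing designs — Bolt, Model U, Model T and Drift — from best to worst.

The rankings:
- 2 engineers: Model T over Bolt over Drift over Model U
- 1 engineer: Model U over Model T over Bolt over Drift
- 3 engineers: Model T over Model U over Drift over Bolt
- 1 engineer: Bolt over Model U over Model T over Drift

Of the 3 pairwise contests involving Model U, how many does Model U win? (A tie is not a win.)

Model U against each rival (7 engineers):
Model U vs Bolt: Model U, 4–3.
Model U vs Model T: 2 to 5, Model T.
Model U–Drift: Model U 5–2.
Model U beats Bolt, Drift; loses to Model T — 2 pairwise wins.

2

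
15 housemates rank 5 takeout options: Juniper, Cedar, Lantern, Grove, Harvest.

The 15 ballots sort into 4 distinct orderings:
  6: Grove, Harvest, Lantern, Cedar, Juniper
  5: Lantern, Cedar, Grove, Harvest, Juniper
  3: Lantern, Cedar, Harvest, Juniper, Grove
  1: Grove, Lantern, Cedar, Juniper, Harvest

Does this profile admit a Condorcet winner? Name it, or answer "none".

Check each pair by majority over 15 ballots:
Juniper vs Cedar: 0 to 15, Cedar.
Juniper vs Lantern: 0 to 15, Lantern.
Juniper vs Grove: Juniper is ranked higher on 3 ballots, Grove on 12. Grove wins 12–3.
Juniper vs Harvest: 1 for Juniper, 14 for Harvest — Harvest by 14–1.
Cedar vs Lantern: Cedar preferred on 0 ballots; Lantern wins 15–0.
Cedar vs Grove: 8 to 7, Cedar.
Cedar vs Harvest: 9 to 6, Cedar.
Lantern vs Grove: Lantern is ranked higher on 5+3 = 8 ballots, Grove on 7. Lantern wins 8–7.
Lantern vs Harvest: Lantern preferred on 5+3+1 = 9 ballots; Lantern wins 9–6.
Grove vs Harvest: Grove preferred on 6+5+1 = 12 ballots; Grove wins 12–3.
Only Lantern has no losses; Lantern is the Condorcet winner.

Lantern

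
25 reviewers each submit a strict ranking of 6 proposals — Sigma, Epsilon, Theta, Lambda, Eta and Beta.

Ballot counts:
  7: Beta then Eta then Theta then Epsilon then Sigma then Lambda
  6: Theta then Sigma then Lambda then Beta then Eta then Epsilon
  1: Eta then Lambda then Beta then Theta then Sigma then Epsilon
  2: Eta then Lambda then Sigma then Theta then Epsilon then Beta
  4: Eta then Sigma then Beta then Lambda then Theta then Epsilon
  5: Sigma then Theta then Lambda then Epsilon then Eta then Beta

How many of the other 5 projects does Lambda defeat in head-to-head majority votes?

2

Lambda against each rival (25 reviewers):
Lambda vs Sigma: Sigma wins 22–3.
Lambda vs Epsilon: Lambda is ranked higher on 6+1+2+4+5 = 18 ballots, Epsilon on 7. Lambda wins 18–7.
Lambda vs Theta: 1+2+4 = 7 for Lambda, 18 for Theta — Theta by 18–7.
Lambda vs Eta: Eta, 14–11.
Lambda vs Beta: 14 to 11, Lambda.
Lambda beats Epsilon, Beta; loses to Sigma, Theta, Eta — 2 pairwise wins.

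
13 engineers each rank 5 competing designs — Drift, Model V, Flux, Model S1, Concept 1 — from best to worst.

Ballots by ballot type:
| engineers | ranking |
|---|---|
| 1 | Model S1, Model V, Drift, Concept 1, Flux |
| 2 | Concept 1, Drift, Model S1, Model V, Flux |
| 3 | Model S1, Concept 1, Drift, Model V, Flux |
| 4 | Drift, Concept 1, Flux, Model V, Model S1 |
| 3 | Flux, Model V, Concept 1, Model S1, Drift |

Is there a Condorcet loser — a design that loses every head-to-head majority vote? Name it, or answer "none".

Head-to-head results (13 engineers):
Drift vs Model V: Drift preferred on 2+3+4 = 9 ballots; Drift wins 9–4.
Drift vs Flux: Drift preferred on 1+2+3+4 = 10 ballots; Drift wins 10–3.
Drift vs Model S1: 2+4 = 6 for Drift, 7 for Model S1 — Model S1 by 7–6.
Drift vs Concept 1: Concept 1, 8–5.
Model V vs Flux: Model V is ranked higher on 1+2+3 = 6 ballots, Flux on 7. Flux wins 7–6.
Model V vs Model S1: 7 to 6, Model V.
Model V vs Concept 1: Model V preferred on 1+3 = 4 ballots; Concept 1 wins 9–4.
Flux vs Model S1: Flux, 7–6.
Flux vs Concept 1: Concept 1 wins 10–3.
Model S1 vs Concept 1: Model S1 preferred on 1+3 = 4 ballots; Concept 1 wins 9–4.
Each design has at least one pairwise win (Drift beats Model V; Model V beats Model S1; Flux beats Model V; Model S1 beats Drift; Concept 1 beats Drift) — no Condorcet loser.

none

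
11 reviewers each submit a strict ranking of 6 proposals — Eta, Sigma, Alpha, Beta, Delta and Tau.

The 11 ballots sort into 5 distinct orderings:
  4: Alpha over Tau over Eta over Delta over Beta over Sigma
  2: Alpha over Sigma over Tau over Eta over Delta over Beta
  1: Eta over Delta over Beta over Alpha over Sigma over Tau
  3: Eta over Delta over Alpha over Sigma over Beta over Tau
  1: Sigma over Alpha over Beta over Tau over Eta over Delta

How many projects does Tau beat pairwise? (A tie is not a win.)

Tau against each rival (11 reviewers):
Tau vs Eta: Tau wins 7–4.
Tau vs Sigma: 4 to 7, Sigma.
Tau vs Alpha: Alpha, 11–0.
Tau vs Beta: Tau, 6–5.
Tau vs Delta: 7 to 4, Tau.
Tau beats Eta, Beta, Delta; loses to Sigma, Alpha — 3 pairwise wins.

3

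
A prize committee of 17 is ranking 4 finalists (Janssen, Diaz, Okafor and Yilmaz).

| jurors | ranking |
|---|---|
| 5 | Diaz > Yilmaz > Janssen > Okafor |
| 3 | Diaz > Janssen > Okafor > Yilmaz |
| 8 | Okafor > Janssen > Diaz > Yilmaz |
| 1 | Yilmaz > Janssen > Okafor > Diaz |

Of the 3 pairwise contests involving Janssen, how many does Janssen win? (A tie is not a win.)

3

Janssen against each rival (17 jurors):
Janssen–Diaz: Janssen 9–8.
Janssen vs Okafor: Janssen wins 9–8.
Janssen vs Yilmaz: Janssen preferred on 3+8 = 11 ballots; Janssen wins 11–6.
Janssen beats Diaz, Okafor, Yilmaz — 3 pairwise wins.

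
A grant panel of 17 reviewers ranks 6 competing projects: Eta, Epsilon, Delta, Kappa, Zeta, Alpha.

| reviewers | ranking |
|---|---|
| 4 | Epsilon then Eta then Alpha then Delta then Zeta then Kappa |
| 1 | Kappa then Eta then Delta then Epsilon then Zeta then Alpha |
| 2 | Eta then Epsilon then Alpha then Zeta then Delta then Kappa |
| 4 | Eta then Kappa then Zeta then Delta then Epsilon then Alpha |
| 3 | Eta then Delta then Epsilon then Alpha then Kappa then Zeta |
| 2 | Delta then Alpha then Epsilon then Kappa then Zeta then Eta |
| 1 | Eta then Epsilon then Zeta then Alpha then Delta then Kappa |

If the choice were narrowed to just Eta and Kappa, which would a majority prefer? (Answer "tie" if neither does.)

Eta

Ballots ranking Eta above Kappa: 4 + 2 + 4 + 3 + 1 = 14.
Ballots ranking Kappa above Eta: 17 − 14 = 3.
Eta wins the head-to-head 14–3.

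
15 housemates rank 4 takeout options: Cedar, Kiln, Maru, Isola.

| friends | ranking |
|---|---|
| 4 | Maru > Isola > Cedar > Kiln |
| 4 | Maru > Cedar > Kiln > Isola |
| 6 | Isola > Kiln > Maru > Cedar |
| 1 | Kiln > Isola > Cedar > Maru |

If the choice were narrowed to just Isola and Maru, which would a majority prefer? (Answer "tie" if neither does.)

Maru

Ballots ranking Isola above Maru: 6 + 1 = 7.
Ballots ranking Maru above Isola: 15 − 7 = 8.
Maru wins the head-to-head 8–7.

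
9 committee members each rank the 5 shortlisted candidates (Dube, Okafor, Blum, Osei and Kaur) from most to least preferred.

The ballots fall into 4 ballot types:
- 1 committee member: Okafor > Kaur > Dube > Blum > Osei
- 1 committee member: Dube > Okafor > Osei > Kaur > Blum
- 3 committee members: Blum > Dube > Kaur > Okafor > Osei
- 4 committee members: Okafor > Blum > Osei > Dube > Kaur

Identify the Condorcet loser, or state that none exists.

Pairwise majorities:
Dube vs Okafor: Okafor, 5–4.
Dube vs Blum: 2 to 7, Blum.
Dube vs Osei: Dube preferred on 1+1+3 = 5 ballots; Dube wins 5–4.
Dube vs Kaur: Dube wins 8–1.
Okafor vs Blum: Okafor, 6–3.
Okafor vs Osei: Okafor preferred on 1+1+3+4 = 9 ballots; Okafor wins 9–0.
Okafor vs Kaur: Okafor, 6–3.
Blum vs Osei: Blum preferred on 1+3+4 = 8 ballots; Blum wins 8–1.
Blum vs Kaur: Blum preferred on 3+4 = 7 ballots; Blum wins 7–2.
Osei vs Kaur: Osei wins 5–4.
Kaur is beaten in every head-to-head and is the Condorcet loser.

Kaur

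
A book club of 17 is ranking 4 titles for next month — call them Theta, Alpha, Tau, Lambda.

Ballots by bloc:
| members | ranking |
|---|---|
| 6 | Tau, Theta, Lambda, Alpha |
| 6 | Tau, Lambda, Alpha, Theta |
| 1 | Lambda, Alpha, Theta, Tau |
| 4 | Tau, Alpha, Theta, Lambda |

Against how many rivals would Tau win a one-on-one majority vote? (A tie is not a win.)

3

Tau against each rival (17 members):
Tau vs Theta: 16 to 1, Tau.
Tau–Alpha: Tau 16–1.
Tau vs Lambda: Tau, 16–1.
Tau beats Theta, Alpha, Lambda — 3 pairwise wins.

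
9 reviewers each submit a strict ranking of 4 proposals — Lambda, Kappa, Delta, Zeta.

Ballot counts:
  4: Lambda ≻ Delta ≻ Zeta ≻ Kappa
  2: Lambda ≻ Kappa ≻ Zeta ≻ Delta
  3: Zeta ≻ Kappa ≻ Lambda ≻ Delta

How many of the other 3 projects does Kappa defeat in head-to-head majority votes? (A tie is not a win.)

Kappa against each rival (9 reviewers):
Kappa vs Lambda: Lambda wins 6–3.
Kappa vs Delta: Kappa wins 5–4.
Kappa vs Zeta: Kappa preferred on 2 ballots; Zeta wins 7–2.
Kappa beats Delta; loses to Lambda, Zeta — 1 pairwise win.

1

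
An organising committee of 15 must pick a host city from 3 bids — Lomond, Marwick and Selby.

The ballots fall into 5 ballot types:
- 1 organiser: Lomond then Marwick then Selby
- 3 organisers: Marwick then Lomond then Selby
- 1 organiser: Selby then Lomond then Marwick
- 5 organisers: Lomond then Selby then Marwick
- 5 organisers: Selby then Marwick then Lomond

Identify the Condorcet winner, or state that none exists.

none

Head-to-head results (15 organisers):
Lomond vs Marwick: 1+1+5 = 7 for Lomond, 8 for Marwick — Marwick by 8–7.
Lomond vs Selby: 9 to 6, Lomond.
Marwick vs Selby: Marwick preferred on 1+3 = 4 ballots; Selby wins 11–4.
Every city loses at least once (Lomond loses to Marwick; Marwick loses to Selby; Selby loses to Lomond). The majority relation contains the cycle Lomond beats Selby beats Marwick beats Lomond, so there is no Condorcet winner.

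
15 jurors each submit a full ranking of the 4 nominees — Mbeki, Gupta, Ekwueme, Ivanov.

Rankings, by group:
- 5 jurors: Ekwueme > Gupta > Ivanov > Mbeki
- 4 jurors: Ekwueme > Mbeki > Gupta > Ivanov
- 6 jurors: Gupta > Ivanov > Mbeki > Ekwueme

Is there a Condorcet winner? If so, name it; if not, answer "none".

Ekwueme

Check each pair by majority over 15 ballots:
Mbeki–Gupta: Gupta 11–4.
Mbeki vs Ekwueme: Ekwueme, 9–6.
Mbeki vs Ivanov: Ivanov, 11–4.
Gupta vs Ekwueme: Ekwueme, 9–6.
Gupta vs Ivanov: Gupta, 15–0.
Ekwueme vs Ivanov: Ekwueme wins 9–6.
Ekwueme wins every pairwise contest, so Ekwueme is the Condorcet winner.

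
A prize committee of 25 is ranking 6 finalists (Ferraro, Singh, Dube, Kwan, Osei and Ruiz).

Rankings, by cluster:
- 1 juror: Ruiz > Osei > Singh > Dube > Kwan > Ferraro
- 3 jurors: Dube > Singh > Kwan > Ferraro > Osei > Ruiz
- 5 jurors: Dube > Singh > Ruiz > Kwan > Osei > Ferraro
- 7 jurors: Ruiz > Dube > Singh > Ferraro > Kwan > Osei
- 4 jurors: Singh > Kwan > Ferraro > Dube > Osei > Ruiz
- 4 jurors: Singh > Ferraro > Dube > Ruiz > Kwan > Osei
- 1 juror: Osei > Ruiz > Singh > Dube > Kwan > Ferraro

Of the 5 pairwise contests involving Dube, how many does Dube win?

5

Dube against each rival (25 jurors):
Dube vs Ferraro: Dube is ranked higher on 1+3+5+7+1 = 17 ballots, Ferraro on 8. Dube wins 17–8.
Dube vs Singh: Dube preferred on 3+5+7 = 15 ballots; Dube wins 15–10.
Dube–Kwan: Dube 21–4.
Dube vs Osei: Dube wins 23–2.
Dube vs Ruiz: Dube wins 16–9.
Dube beats Ferraro, Singh, Kwan, Osei, Ruiz — 5 pairwise wins.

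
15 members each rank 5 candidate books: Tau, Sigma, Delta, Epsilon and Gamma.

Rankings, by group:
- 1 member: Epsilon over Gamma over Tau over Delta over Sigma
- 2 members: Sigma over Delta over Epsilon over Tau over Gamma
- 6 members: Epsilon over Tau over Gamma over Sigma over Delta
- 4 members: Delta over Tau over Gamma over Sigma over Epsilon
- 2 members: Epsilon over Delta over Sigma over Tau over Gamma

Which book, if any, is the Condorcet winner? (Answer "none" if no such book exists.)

Epsilon

Pairwise majorities:
Tau vs Sigma: Tau preferred on 1+6+4 = 11 ballots; Tau wins 11–4.
Tau vs Delta: 1+6 = 7 for Tau, 8 for Delta — Delta by 8–7.
Tau vs Epsilon: 4 for Tau, 11 for Epsilon — Epsilon by 11–4.
Tau–Gamma: Tau 14–1.
Sigma vs Delta: Sigma, 8–7.
Sigma vs Epsilon: 6 to 9, Epsilon.
Sigma vs Gamma: Gamma, 11–4.
Delta–Epsilon: Epsilon 9–6.
Delta vs Gamma: Delta, 8–7.
Epsilon vs Gamma: Epsilon is ranked higher on 1+2+6+2 = 11 ballots, Gamma on 4. Epsilon wins 11–4.
Only Epsilon has no losses; Epsilon is the Condorcet winner.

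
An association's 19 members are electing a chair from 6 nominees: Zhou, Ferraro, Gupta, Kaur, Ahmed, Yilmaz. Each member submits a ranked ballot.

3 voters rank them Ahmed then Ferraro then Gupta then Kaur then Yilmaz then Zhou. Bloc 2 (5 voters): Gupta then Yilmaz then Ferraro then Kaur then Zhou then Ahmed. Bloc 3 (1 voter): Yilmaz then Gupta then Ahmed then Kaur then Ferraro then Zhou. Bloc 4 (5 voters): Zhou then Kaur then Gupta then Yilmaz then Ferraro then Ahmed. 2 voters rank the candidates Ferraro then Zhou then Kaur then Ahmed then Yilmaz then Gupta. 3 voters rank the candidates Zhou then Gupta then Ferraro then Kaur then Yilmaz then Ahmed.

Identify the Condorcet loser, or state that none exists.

Ahmed

Pairwise majorities:
Zhou vs Ferraro: Ferraro, 11–8.
Zhou–Gupta: Zhou 10–9.
Zhou–Kaur: Zhou 10–9.
Zhou vs Ahmed: Zhou, 15–4.
Zhou vs Yilmaz: Zhou preferred on 5+2+3 = 10 ballots; Zhou wins 10–9.
Ferraro vs Gupta: 5 to 14, Gupta.
Ferraro vs Kaur: Ferraro, 13–6.
Ferraro vs Ahmed: Ferraro, 15–4.
Ferraro vs Yilmaz: 8 to 11, Yilmaz.
Gupta vs Kaur: 12 to 7, Gupta.
Gupta vs Ahmed: Gupta preferred on 5+1+5+3 = 14 ballots; Gupta wins 14–5.
Gupta vs Yilmaz: Gupta is ranked higher on 3+5+5+3 = 16 ballots, Yilmaz on 3. Gupta wins 16–3.
Kaur vs Ahmed: Kaur wins 15–4.
Kaur vs Yilmaz: 13 to 6, Kaur.
Ahmed vs Yilmaz: Ahmed preferred on 3+2 = 5 ballots; Yilmaz wins 14–5.
Ahmed is beaten in every head-to-head and is the Condorcet loser.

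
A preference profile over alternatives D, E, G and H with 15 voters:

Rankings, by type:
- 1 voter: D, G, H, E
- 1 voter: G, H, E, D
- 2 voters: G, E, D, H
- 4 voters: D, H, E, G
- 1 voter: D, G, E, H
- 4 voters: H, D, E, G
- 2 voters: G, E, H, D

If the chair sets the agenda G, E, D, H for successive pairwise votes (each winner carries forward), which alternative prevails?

D

Round 1: G vs E — 7–8, E advances.
Round 2: E vs D — 5–10, D advances.
Round 3: D vs H — 8–7, D advances.
D survives the agenda.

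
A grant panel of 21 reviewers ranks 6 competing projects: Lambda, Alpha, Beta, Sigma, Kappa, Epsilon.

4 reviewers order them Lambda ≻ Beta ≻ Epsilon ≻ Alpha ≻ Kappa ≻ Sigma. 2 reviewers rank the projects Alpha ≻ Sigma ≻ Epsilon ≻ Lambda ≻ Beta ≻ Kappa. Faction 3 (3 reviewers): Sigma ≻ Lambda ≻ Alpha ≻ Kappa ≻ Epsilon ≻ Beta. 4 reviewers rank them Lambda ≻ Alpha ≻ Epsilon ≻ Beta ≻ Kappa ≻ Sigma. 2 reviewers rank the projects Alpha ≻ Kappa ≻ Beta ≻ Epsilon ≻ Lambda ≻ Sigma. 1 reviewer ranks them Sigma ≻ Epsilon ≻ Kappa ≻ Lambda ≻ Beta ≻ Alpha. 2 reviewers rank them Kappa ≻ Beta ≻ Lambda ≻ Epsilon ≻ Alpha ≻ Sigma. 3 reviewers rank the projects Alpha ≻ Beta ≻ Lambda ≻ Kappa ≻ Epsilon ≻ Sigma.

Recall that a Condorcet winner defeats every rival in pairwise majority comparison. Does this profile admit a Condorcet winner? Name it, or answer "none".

Lambda

Head-to-head results (21 reviewers):
Lambda vs Alpha: 14 to 7, Lambda.
Lambda vs Beta: Lambda preferred on 4+2+3+4+1 = 14 ballots; Lambda wins 14–7.
Lambda vs Sigma: 15 to 6, Lambda.
Lambda vs Kappa: Lambda wins 16–5.
Lambda vs Epsilon: Lambda wins 16–5.
Alpha vs Beta: Alpha preferred on 2+3+4+2+3 = 14 ballots; Alpha wins 14–7.
Alpha–Sigma: Alpha 17–4.
Alpha vs Kappa: 18 to 3, Alpha.
Alpha vs Epsilon: Alpha wins 14–7.
Beta–Sigma: Beta 15–6.
Beta vs Kappa: 13 to 8, Beta.
Beta vs Epsilon: Beta wins 11–10.
Sigma–Kappa: Kappa 15–6.
Sigma vs Epsilon: Epsilon, 15–6.
Kappa vs Epsilon: Kappa is ranked higher on 3+2+2+3 = 10 ballots, Epsilon on 11. Epsilon wins 11–10.
Lambda wins every pairwise contest, so Lambda is the Condorcet winner.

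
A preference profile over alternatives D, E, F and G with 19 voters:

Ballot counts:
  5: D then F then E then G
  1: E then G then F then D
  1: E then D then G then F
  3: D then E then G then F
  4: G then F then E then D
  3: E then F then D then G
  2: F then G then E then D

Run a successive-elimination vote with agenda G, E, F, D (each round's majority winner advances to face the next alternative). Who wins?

F

Round 1: G vs E — 6–13, E advances.
Round 2: E vs F — 8–11, F advances.
Round 3: F vs D — 10–9, F advances.
The agenda winner is F.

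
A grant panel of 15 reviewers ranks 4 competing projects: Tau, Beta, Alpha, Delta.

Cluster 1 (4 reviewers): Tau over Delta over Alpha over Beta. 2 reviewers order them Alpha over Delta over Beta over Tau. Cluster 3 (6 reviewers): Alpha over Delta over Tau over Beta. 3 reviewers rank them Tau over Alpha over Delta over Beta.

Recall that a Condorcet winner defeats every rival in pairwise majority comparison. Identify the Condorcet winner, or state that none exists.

Alpha

Pairwise majorities:
Tau vs Beta: 4+6+3 = 13 for Tau, 2 for Beta — Tau by 13–2.
Tau vs Alpha: Alpha, 8–7.
Tau vs Delta: Tau is ranked higher on 4+3 = 7 ballots, Delta on 8. Delta wins 8–7.
Beta vs Alpha: 0 to 15, Alpha.
Beta vs Delta: Delta wins 15–0.
Alpha–Delta: Alpha 11–4.
Only Alpha has no losses; Alpha is the Condorcet winner.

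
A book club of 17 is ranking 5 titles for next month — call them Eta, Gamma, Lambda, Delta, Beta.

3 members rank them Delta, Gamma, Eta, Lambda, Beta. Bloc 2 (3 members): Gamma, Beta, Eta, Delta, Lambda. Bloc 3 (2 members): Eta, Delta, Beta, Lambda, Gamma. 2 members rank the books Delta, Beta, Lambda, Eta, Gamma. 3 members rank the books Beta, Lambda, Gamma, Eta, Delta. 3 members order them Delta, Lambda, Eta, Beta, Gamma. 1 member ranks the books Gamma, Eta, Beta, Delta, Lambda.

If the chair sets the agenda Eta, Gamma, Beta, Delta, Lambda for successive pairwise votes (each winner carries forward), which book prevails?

Round 1: Eta vs Gamma — 7–10, Gamma advances.
Round 2: Gamma vs Beta — 7–10, Beta advances.
Round 3: Beta vs Delta — 7–10, Delta advances.
Round 4: Delta vs Lambda — 14–3, Delta advances.
Delta survives the agenda.

Delta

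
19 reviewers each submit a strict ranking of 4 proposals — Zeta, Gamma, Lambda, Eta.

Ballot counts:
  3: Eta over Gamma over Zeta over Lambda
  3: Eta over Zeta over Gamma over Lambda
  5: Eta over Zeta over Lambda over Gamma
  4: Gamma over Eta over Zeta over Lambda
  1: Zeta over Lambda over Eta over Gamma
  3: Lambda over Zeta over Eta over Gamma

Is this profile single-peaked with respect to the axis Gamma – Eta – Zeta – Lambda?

Axis positions: Gamma=1, Eta=2, Zeta=3, Lambda=4.
Faction 1 (peak Eta at position 2): ranking walks positions 2-1-3-4, expanding outward from the peak — single-peaked.
Faction 2 (peak Eta at position 2): ranking walks positions 2-3-1-4, expanding outward from the peak — single-peaked.
Faction 3 (peak Eta at position 2): ranking walks positions 2-3-4-1, expanding outward from the peak — single-peaked.
Faction 4 (peak Gamma at position 1): ranking walks positions 1-2-3-4, expanding outward from the peak — single-peaked.
Faction 5 (peak Zeta at position 3): ranking walks positions 3-4-2-1, expanding outward from the peak — single-peaked.
Faction 6 (peak Lambda at position 4): ranking walks positions 4-3-2-1, expanding outward from the peak — single-peaked.
Every ranking is single-peaked on this axis.

yes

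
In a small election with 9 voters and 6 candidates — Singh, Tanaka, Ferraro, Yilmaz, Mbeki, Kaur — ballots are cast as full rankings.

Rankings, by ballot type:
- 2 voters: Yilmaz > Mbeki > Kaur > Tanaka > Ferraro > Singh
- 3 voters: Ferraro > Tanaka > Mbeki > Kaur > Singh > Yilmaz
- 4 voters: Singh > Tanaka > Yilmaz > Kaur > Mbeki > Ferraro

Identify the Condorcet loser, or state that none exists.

none

Head-to-head results (9 voters):
Singh vs Tanaka: Tanaka wins 5–4.
Singh vs Ferraro: Singh preferred on 4 ballots; Ferraro wins 5–4.
Singh vs Yilmaz: Singh is ranked higher on 3+4 = 7 ballots, Yilmaz on 2. Singh wins 7–2.
Singh vs Mbeki: 4 for Singh, 5 for Mbeki — Mbeki by 5–4.
Singh vs Kaur: 4 for Singh, 5 for Kaur — Kaur by 5–4.
Tanaka vs Ferraro: Tanaka is ranked higher on 2+4 = 6 ballots, Ferraro on 3. Tanaka wins 6–3.
Tanaka vs Yilmaz: 3+4 = 7 for Tanaka, 2 for Yilmaz — Tanaka by 7–2.
Tanaka vs Mbeki: Tanaka, 7–2.
Tanaka vs Kaur: Tanaka is ranked higher on 3+4 = 7 ballots, Kaur on 2. Tanaka wins 7–2.
Ferraro–Yilmaz: Yilmaz 6–3.
Ferraro–Mbeki: Mbeki 6–3.
Ferraro vs Kaur: Kaur, 6–3.
Yilmaz vs Mbeki: 2+4 = 6 for Yilmaz, 3 for Mbeki — Yilmaz by 6–3.
Yilmaz vs Kaur: Yilmaz is ranked higher on 2+4 = 6 ballots, Kaur on 3. Yilmaz wins 6–3.
Mbeki vs Kaur: Mbeki preferred on 2+3 = 5 ballots; Mbeki wins 5–4.
Every candidate wins at least one matchup (Singh beats Yilmaz; Tanaka beats Singh; Ferraro beats Singh; Yilmaz beats Ferraro; Mbeki beats Singh; Kaur beats Singh), so there is no Condorcet loser.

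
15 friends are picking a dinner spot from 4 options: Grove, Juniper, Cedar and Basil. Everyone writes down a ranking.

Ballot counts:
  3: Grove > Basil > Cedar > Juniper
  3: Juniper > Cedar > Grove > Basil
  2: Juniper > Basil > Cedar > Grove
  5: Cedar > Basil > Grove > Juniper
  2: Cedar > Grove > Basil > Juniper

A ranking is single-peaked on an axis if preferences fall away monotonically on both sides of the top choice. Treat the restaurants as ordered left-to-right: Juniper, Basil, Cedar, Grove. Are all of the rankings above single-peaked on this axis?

no

Axis positions: Juniper=1, Basil=2, Cedar=3, Grove=4.
Ballot type 1: ranking walks positions 4-2-3-1; Basil is ranked above Cedar even though Cedar lies between Basil and the peak Grove on the axis — preferences dip and rise again. Not single-peaked.
Ballot type 2: ranking walks positions 1-3-4-2; Cedar is ranked above Basil even though Basil lies between Cedar and the peak Juniper on the axis — preferences dip and rise again. Not single-peaked.
Ballot type 3 (peak Juniper at position 1): ranking walks positions 1-2-3-4, expanding outward from the peak — single-peaked.
Ballot type 4 (peak Cedar at position 3): ranking walks positions 3-2-4-1, expanding outward from the peak — single-peaked.
Ballot type 5 (peak Cedar at position 3): ranking walks positions 3-4-2-1, expanding outward from the peak — single-peaked.
Ballot type 1 violates single-peakedness, so the profile is not single-peaked on this axis.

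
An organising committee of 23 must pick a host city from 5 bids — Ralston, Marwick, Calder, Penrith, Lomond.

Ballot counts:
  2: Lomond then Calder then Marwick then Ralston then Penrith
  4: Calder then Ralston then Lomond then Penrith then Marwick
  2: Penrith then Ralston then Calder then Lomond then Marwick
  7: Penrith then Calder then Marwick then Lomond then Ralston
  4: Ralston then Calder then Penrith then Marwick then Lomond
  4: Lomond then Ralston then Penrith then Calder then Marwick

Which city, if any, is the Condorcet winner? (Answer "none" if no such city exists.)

none

Check each pair by majority over 23 ballots:
Ralston–Marwick: Ralston 14–9.
Ralston vs Calder: 2+4+4 = 10 for Ralston, 13 for Calder — Calder by 13–10.
Ralston vs Penrith: 2+4+4+4 = 14 for Ralston, 9 for Penrith — Ralston by 14–9.
Ralston vs Lomond: 4+2+4 = 10 for Ralston, 13 for Lomond — Lomond by 13–10.
Marwick vs Calder: Marwick is ranked higher on 0 ballots, Calder on 23. Calder wins 23–0.
Marwick–Penrith: Penrith 21–2.
Marwick vs Lomond: 7+4 = 11 for Marwick, 12 for Lomond — Lomond by 12–11.
Calder vs Penrith: 10 to 13, Penrith.
Calder vs Lomond: Calder, 17–6.
Penrith vs Lomond: Penrith preferred on 2+7+4 = 13 ballots; Penrith wins 13–10.
No city is unbeaten: Ralston loses to Calder; Marwick loses to Ralston; Calder loses to Penrith; Penrith loses to Ralston; Lomond loses to Calder. In particular Ralston > Penrith > Calder > Ralston is a majority cycle — no Condorcet winner exists.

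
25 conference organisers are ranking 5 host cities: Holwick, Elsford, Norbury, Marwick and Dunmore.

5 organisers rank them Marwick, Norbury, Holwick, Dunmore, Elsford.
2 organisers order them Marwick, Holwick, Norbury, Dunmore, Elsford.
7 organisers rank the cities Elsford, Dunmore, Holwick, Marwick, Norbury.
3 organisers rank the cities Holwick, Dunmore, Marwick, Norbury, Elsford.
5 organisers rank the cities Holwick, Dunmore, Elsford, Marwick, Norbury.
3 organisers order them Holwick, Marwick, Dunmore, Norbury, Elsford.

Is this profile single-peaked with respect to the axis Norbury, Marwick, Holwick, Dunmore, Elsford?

yes

Axis positions: Norbury=1, Marwick=2, Holwick=3, Dunmore=4, Elsford=5.
Group 1 (peak Marwick at position 2): ranking walks positions 2-1-3-4-5, expanding outward from the peak — single-peaked.
Group 2 (peak Marwick at position 2): ranking walks positions 2-3-1-4-5, expanding outward from the peak — single-peaked.
Group 3 (peak Elsford at position 5): ranking walks positions 5-4-3-2-1, expanding outward from the peak — single-peaked.
Group 4 (peak Holwick at position 3): ranking walks positions 3-4-2-1-5, expanding outward from the peak — single-peaked.
Group 5 (peak Holwick at position 3): ranking walks positions 3-4-5-2-1, expanding outward from the peak — single-peaked.
Group 6 (peak Holwick at position 3): ranking walks positions 3-2-4-1-5, expanding outward from the peak — single-peaked.
Every ranking is single-peaked on this axis.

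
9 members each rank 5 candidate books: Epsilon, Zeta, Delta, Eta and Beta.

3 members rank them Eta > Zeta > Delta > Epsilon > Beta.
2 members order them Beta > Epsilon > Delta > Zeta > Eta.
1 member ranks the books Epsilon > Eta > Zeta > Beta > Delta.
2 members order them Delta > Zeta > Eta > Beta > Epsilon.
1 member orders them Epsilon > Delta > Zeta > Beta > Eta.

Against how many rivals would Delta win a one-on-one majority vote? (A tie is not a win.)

Delta against each rival (9 members):
Delta vs Epsilon: Delta, 5–4.
Delta vs Zeta: Delta, 5–4.
Delta–Eta: Delta 5–4.
Delta vs Beta: 6 to 3, Delta.
Delta beats Epsilon, Zeta, Eta, Beta — 4 pairwise wins.

4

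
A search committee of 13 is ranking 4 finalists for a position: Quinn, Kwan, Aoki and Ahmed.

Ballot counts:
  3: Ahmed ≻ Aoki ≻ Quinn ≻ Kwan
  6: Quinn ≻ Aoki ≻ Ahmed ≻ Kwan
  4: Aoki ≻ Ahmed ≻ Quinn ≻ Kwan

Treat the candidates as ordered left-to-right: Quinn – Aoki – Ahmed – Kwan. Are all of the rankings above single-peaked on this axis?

yes

Axis positions: Quinn=1, Aoki=2, Ahmed=3, Kwan=4.
Ballot type 1 (peak Ahmed at position 3): ranking walks positions 3-2-1-4, expanding outward from the peak — single-peaked.
Ballot type 2 (peak Quinn at position 1): ranking walks positions 1-2-3-4, expanding outward from the peak — single-peaked.
Ballot type 3 (peak Aoki at position 2): ranking walks positions 2-3-1-4, expanding outward from the peak — single-peaked.
Every ranking is single-peaked on this axis.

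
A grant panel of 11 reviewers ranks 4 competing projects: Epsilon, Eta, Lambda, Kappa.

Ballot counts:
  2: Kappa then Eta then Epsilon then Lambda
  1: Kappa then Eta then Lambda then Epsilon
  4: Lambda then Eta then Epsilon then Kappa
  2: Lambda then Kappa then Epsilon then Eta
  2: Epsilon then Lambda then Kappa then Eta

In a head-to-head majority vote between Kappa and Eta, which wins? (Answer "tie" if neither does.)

Ballots ranking Kappa above Eta: 2 + 1 + 2 + 2 = 7.
Ballots ranking Eta above Kappa: 11 − 7 = 4.
Kappa wins the head-to-head 7–4.

Kappa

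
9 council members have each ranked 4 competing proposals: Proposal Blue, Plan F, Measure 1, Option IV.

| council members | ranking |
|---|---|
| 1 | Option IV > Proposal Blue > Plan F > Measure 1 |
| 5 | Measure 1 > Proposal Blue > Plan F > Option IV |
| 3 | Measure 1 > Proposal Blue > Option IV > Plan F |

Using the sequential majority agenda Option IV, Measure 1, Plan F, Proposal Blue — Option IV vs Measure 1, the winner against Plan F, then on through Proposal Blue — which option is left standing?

Measure 1

Round 1: Option IV vs Measure 1 — 1–8, Measure 1 advances.
Round 2: Measure 1 vs Plan F — 8–1, Measure 1 advances.
Round 3: Measure 1 vs Proposal Blue — 8–1, Measure 1 advances.
The agenda winner is Measure 1.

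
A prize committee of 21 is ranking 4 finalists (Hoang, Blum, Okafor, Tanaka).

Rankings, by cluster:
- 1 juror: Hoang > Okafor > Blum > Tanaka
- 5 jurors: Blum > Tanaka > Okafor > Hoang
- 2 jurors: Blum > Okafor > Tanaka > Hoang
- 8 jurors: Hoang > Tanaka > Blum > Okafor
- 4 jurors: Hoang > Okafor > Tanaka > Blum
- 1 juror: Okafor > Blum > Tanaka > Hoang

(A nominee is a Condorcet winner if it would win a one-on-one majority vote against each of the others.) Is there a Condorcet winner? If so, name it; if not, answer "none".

Check each pair by majority over 21 ballots:
Hoang vs Blum: Hoang is ranked higher on 1+8+4 = 13 ballots, Blum on 8. Hoang wins 13–8.
Hoang vs Okafor: 13 to 8, Hoang.
Hoang vs Tanaka: 13 to 8, Hoang.
Blum vs Okafor: 15 to 6, Blum.
Blum vs Tanaka: Blum is ranked higher on 1+5+2+1 = 9 ballots, Tanaka on 12. Tanaka wins 12–9.
Okafor vs Tanaka: Okafor is ranked higher on 1+2+4+1 = 8 ballots, Tanaka on 13. Tanaka wins 13–8.
Only Hoang has no losses; Hoang is the Condorcet winner.

Hoang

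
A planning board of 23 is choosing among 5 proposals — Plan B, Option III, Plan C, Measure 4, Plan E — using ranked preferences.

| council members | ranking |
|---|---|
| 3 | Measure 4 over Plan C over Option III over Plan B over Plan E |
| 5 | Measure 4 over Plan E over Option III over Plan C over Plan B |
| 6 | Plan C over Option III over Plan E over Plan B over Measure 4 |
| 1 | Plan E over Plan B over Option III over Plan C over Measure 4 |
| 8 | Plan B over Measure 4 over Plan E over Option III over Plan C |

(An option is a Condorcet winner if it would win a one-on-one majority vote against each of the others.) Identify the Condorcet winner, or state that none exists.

none

Check each pair by majority over 23 ballots:
Plan B–Option III: Option III 14–9.
Plan B vs Plan C: Plan B preferred on 1+8 = 9 ballots; Plan C wins 14–9.
Plan B vs Measure 4: Plan B, 15–8.
Plan B vs Plan E: 3+8 = 11 for Plan B, 12 for Plan E — Plan E by 12–11.
Option III–Plan C: Option III 14–9.
Option III vs Measure 4: 6+1 = 7 for Option III, 16 for Measure 4 — Measure 4 by 16–7.
Option III vs Plan E: Plan E wins 14–9.
Plan C vs Measure 4: Plan C preferred on 6+1 = 7 ballots; Measure 4 wins 16–7.
Plan C vs Plan E: Plan E, 14–9.
Measure 4–Plan E: Measure 4 16–7.
Every option loses at least once (Plan B loses to Option III; Option III loses to Measure 4; Plan C loses to Option III; Measure 4 loses to Plan B; Plan E loses to Measure 4). The majority relation contains the cycle Plan B > Measure 4 > Option III > Plan B, so there is no Condorcet winner.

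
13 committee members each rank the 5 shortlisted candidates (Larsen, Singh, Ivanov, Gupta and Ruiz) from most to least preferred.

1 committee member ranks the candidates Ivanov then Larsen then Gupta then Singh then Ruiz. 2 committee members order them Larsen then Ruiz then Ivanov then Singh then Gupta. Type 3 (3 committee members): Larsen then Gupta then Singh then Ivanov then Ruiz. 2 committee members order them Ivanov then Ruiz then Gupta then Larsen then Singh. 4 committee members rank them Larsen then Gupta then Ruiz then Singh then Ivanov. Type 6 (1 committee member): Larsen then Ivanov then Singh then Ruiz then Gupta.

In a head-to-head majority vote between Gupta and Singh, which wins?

Gupta

Ballots ranking Gupta above Singh: 1 + 3 + 2 + 4 = 10.
Ballots ranking Singh above Gupta: 13 − 10 = 3.
Gupta wins the head-to-head 10–3.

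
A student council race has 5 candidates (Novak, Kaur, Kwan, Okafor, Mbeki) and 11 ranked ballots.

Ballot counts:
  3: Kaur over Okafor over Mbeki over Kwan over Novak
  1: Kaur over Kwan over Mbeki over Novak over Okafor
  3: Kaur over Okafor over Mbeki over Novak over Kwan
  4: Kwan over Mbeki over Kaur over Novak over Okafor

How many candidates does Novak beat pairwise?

0

Novak against each rival (11 voters):
Novak vs Kaur: Kaur, 11–0.
Novak vs Kwan: Kwan, 8–3.
Novak vs Okafor: Novak preferred on 1+4 = 5 ballots; Okafor wins 6–5.
Novak vs Mbeki: 0 for Novak, 11 for Mbeki — Mbeki by 11–0.
Novak beats no one; loses to Kaur, Kwan, Okafor, Mbeki — 0 pairwise wins.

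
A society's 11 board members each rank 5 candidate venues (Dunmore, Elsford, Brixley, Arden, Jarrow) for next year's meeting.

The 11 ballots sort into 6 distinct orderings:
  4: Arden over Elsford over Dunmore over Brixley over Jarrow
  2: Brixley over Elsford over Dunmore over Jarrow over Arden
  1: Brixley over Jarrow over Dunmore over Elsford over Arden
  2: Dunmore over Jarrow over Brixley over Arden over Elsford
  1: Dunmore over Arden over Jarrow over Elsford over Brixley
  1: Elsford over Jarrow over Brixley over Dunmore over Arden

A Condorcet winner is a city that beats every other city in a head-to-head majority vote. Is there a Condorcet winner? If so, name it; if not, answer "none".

none

Check each pair by majority over 11 ballots:
Dunmore vs Elsford: Dunmore preferred on 1+2+1 = 4 ballots; Elsford wins 7–4.
Dunmore vs Brixley: 4+2+1 = 7 for Dunmore, 4 for Brixley — Dunmore by 7–4.
Dunmore–Arden: Dunmore 7–4.
Dunmore vs Jarrow: 4+2+2+1 = 9 for Dunmore, 2 for Jarrow — Dunmore by 9–2.
Elsford vs Brixley: Elsford wins 6–5.
Elsford vs Arden: Elsford is ranked higher on 2+1+1 = 4 ballots, Arden on 7. Arden wins 7–4.
Elsford vs Jarrow: Elsford preferred on 4+2+1 = 7 ballots; Elsford wins 7–4.
Brixley vs Arden: 2+1+2+1 = 6 for Brixley, 5 for Arden — Brixley by 6–5.
Brixley vs Jarrow: Brixley is ranked higher on 4+2+1 = 7 ballots, Jarrow on 4. Brixley wins 7–4.
Arden vs Jarrow: Jarrow, 6–5.
No city is unbeaten: Dunmore loses to Elsford; Elsford loses to Arden; Brixley loses to Dunmore; Arden loses to Dunmore; Jarrow loses to Dunmore. In particular Dunmore > Arden > Elsford > Dunmore is a majority cycle — no Condorcet winner exists.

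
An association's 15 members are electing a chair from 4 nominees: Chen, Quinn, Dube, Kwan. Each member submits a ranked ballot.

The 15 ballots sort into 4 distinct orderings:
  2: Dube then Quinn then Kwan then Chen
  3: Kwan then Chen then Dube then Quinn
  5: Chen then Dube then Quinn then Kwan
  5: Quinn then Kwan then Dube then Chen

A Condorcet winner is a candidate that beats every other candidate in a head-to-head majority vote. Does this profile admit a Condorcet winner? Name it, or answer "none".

Check each pair by majority over 15 ballots:
Chen vs Quinn: Chen wins 8–7.
Chen vs Dube: Chen wins 8–7.
Chen–Kwan: Kwan 10–5.
Quinn vs Dube: Dube, 10–5.
Quinn vs Kwan: Quinn, 12–3.
Dube–Kwan: Kwan 8–7.
Every candidate loses at least once (Chen loses to Kwan; Quinn loses to Chen; Dube loses to Chen; Kwan loses to Quinn). The majority relation contains the cycle Chen beats Quinn beats Kwan beats Chen, so there is no Condorcet winner.

none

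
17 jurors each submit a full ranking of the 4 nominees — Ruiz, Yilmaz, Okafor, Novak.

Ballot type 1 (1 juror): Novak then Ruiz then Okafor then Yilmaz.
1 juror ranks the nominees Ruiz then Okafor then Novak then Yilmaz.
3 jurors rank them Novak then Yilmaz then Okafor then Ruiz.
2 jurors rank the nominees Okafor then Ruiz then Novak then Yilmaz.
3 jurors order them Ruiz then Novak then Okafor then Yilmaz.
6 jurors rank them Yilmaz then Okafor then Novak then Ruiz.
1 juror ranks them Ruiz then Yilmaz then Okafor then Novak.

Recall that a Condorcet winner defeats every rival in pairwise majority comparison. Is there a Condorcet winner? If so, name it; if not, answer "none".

Pairwise majorities:
Ruiz vs Yilmaz: 8 to 9, Yilmaz.
Ruiz vs Okafor: Ruiz is ranked higher on 1+1+3+1 = 6 ballots, Okafor on 11. Okafor wins 11–6.
Ruiz vs Novak: Ruiz is ranked higher on 1+2+3+1 = 7 ballots, Novak on 10. Novak wins 10–7.
Yilmaz vs Okafor: Yilmaz is ranked higher on 3+6+1 = 10 ballots, Okafor on 7. Yilmaz wins 10–7.
Yilmaz vs Novak: 6+1 = 7 for Yilmaz, 10 for Novak — Novak by 10–7.
Okafor vs Novak: 10 to 7, Okafor.
No nominee is unbeaten: Ruiz loses to Yilmaz; Yilmaz loses to Novak; Okafor loses to Yilmaz; Novak loses to Okafor. In particular Yilmaz → Okafor → Novak → Yilmaz is a majority cycle — no Condorcet winner exists.

none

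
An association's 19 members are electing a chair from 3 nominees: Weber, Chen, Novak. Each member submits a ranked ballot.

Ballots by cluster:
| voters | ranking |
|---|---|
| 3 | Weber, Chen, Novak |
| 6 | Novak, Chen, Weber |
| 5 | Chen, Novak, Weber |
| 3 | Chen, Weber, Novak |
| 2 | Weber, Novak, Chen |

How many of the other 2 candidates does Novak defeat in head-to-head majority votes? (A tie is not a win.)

Novak against each rival (19 voters):
Novak vs Weber: Novak wins 11–8.
Novak vs Chen: Novak preferred on 6+2 = 8 ballots; Chen wins 11–8.
Novak beats Weber; loses to Chen — 1 pairwise win.

1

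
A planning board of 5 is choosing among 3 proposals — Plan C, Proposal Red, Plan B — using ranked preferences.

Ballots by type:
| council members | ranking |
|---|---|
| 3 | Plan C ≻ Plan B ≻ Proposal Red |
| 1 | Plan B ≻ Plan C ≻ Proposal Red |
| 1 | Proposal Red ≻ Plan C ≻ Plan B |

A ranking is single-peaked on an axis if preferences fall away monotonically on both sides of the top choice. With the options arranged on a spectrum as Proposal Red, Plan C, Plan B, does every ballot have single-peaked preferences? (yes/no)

yes

Axis positions: Proposal Red=1, Plan C=2, Plan B=3.
Type 1 (peak Plan C at position 2): ranking walks positions 2-3-1, expanding outward from the peak — single-peaked.
Type 2 (peak Plan B at position 3): ranking walks positions 3-2-1, expanding outward from the peak — single-peaked.
Type 3 (peak Proposal Red at position 1): ranking walks positions 1-2-3, expanding outward from the peak — single-peaked.
Every ranking is single-peaked on this axis.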